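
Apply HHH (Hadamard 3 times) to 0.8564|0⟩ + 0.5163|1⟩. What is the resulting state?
0.9706|0⟩ + 0.2405|1⟩

H² = I, so H^3 = H: a single Hadamard. With (a, b) = (0.8564, 0.5163), H gives ((a + b)/√2, (a − b)/√2) = (0.9706, 0.2405).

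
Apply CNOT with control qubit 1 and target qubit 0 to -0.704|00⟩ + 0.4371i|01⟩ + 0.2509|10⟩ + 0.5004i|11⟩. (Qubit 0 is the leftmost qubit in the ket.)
-0.704|00⟩ + 0.5004i|01⟩ + 0.2509|10⟩ + 0.4371i|11⟩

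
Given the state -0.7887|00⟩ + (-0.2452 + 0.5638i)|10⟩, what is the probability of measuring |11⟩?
0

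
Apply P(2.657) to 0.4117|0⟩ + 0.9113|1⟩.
0.4117|0⟩ + (-0.8064 + 0.4245i)|1⟩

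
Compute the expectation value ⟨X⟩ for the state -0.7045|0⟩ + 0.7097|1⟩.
-1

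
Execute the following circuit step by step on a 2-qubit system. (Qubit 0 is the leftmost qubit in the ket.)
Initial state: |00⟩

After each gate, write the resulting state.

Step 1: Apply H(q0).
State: 1/√2|00⟩ + 1/√2|10⟩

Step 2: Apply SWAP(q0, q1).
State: 1/√2|00⟩ + 1/√2|01⟩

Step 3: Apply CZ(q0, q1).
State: 1/√2|00⟩ + 1/√2|01⟩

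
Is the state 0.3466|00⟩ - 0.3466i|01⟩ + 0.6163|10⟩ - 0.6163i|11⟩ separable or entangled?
Separable

Writing the state as a|00⟩ + b|01⟩ + c|10⟩ + d|11⟩, it is a product state iff ad − bc = 0.
Here (a, b, c, d) = (0.3466, -0.3466i, 0.6163, -0.6163i): ad − bc = (0.3466)(-0.6163i) − (-0.3466i)(0.6163) = 0, so the state is separable.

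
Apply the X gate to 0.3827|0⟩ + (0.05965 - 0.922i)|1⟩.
(0.05965 - 0.922i)|0⟩ + 0.3827|1⟩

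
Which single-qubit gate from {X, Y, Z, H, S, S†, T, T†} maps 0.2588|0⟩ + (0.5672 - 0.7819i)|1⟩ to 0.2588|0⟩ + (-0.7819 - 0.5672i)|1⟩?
S†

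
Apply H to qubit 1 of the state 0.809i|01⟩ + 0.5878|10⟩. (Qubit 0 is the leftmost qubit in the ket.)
0.572i|00⟩ - 0.572i|01⟩ + 0.4156|10⟩ + 0.4156|11⟩

H on qubit 1 mixes each pair of kets that differ only in qubit 1: amplitudes (a, b) of (|…0…⟩, |…1…⟩) become ((a + b)/√2, (a − b)/√2). Kets absent from the input have amplitude 0.
(|00⟩, |01⟩): (a, b) = (0, 0.809i) → (0.572i, -0.572i)
(|10⟩, |11⟩): (a, b) = (0.5878, 0) → (0.4156, 0.4156)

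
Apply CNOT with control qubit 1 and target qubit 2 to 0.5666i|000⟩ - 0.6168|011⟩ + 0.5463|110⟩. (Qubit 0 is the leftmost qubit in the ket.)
0.5666i|000⟩ - 0.6168|010⟩ + 0.5463|111⟩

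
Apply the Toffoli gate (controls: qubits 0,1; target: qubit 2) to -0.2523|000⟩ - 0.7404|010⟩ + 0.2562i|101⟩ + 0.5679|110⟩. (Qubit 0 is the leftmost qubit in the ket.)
-0.2523|000⟩ - 0.7404|010⟩ + 0.2562i|101⟩ + 0.5679|111⟩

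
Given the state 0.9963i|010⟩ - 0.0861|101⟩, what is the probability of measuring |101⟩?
0.007413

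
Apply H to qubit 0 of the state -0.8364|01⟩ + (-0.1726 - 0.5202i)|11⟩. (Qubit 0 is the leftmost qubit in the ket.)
(-0.7135 - 0.3678i)|01⟩ + (-0.4694 + 0.3678i)|11⟩

H on qubit 0 mixes each pair of kets that differ only in qubit 0: amplitudes (a, b) of (|…0…⟩, |…1…⟩) become ((a + b)/√2, (a − b)/√2). Kets absent from the input have amplitude 0.
(|01⟩, |11⟩): (a, b) = (-0.8364, (-0.1726 - 0.5202i)) → ((-0.7135 - 0.3678i), (-0.4694 + 0.3678i))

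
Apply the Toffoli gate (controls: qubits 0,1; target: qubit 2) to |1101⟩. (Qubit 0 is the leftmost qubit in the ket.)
|1111⟩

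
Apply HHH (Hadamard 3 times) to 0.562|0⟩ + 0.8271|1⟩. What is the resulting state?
0.9822|0⟩ - 0.1875|1⟩

H² = I, so H^3 = H: a single Hadamard. With (a, b) = (0.562, 0.8271), H gives ((a + b)/√2, (a − b)/√2) = (0.9822, -0.1875).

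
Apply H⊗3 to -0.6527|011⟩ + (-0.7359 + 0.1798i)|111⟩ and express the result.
(-0.4909 + 0.06357i)|000⟩ + (0.4909 - 0.06357i)|001⟩ + (0.4909 - 0.06357i)|010⟩ + (-0.4909 + 0.06357i)|011⟩ + (0.02942 - 0.06357i)|100⟩ + (-0.02942 + 0.06357i)|101⟩ + (-0.02942 + 0.06357i)|110⟩ + (0.02942 - 0.06357i)|111⟩

H⊗3 gives amp(|y⟩) = (1/2√2) Σ_x (−1)^(x·y) amp(|x⟩), where x·y is the number of positions in which both x and y have a 1.
|000⟩: (-0.6527 + (-0.7359 + 0.1798i))/(2√2) = (-0.4909 + 0.06357i)
|001⟩: (0.6527 - (-0.7359 + 0.1798i))/(2√2) = (0.4909 - 0.06357i)
|010⟩: (0.6527 - (-0.7359 + 0.1798i))/(2√2) = (0.4909 - 0.06357i)
|011⟩: (-0.6527 + (-0.7359 + 0.1798i))/(2√2) = (-0.4909 + 0.06357i)
|100⟩: (-0.6527 - (-0.7359 + 0.1798i))/(2√2) = (0.02942 - 0.06357i)
|101⟩: (0.6527 + (-0.7359 + 0.1798i))/(2√2) = (-0.02942 + 0.06357i)
|110⟩: (0.6527 + (-0.7359 + 0.1798i))/(2√2) = (-0.02942 + 0.06357i)
|111⟩: (-0.6527 - (-0.7359 + 0.1798i))/(2√2) = (0.02942 - 0.06357i)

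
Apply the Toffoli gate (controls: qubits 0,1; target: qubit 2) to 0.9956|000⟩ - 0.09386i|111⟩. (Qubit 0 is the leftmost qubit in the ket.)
0.9956|000⟩ - 0.09386i|110⟩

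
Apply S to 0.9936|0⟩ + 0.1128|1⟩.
0.9936|0⟩ + 0.1128i|1⟩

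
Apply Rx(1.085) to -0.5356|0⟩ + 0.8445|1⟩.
(-0.4587 - 0.436i)|0⟩ + (0.7232 + 0.2765i)|1⟩

Rx(1.085) = [[cos(θ/2), −i·sin(θ/2)], [−i·sin(θ/2), cos(θ/2)]]; θ = 1.085, cos(θ/2) ≈ 0.856421, sin(θ/2) ≈ 0.516279.
With a = amp(|0⟩) = -0.5356 and b = amp(|1⟩) = 0.8445:
new amp(|0⟩) = (0.856421)·a + (-0.516279i)·b = (-0.4587 - 0.436i)
new amp(|1⟩) = (-0.516279i)·a + (0.856421)·b = (0.7232 + 0.2765i)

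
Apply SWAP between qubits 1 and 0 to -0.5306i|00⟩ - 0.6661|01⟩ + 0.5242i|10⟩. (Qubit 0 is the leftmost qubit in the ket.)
-0.5306i|00⟩ + 0.5242i|01⟩ - 0.6661|10⟩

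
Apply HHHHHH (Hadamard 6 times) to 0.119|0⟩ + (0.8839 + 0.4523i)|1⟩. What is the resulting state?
0.119|0⟩ + (0.8839 + 0.4523i)|1⟩

H² = I, so an even number of Hadamards cancels: H^6 = I and the state is unchanged.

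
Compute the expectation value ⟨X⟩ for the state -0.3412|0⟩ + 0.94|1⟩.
-0.6415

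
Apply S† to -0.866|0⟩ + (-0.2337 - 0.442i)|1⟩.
-0.866|0⟩ + (-0.442 + 0.2337i)|1⟩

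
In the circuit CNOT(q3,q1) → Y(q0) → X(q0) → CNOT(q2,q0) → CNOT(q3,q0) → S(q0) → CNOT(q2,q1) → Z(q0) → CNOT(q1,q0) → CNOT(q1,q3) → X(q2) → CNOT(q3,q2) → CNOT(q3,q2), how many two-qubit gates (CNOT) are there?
8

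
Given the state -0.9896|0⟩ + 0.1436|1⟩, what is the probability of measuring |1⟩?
0.02062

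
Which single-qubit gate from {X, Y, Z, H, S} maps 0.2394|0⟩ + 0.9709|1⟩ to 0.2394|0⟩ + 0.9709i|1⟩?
S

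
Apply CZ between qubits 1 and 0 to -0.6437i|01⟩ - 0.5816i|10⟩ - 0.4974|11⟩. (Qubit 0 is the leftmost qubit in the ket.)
-0.6437i|01⟩ - 0.5816i|10⟩ + 0.4974|11⟩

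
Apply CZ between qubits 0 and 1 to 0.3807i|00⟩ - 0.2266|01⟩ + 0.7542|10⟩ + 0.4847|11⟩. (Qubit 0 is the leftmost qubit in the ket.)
0.3807i|00⟩ - 0.2266|01⟩ + 0.7542|10⟩ - 0.4847|11⟩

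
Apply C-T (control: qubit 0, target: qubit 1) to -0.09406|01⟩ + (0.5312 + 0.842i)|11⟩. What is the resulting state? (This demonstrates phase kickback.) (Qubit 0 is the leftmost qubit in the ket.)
-0.09406|01⟩ + (-0.2198 + 0.971i)|11⟩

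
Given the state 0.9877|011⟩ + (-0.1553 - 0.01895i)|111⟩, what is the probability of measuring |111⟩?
0.02448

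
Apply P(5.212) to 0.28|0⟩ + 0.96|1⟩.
0.28|0⟩ + (0.4599 - 0.8427i)|1⟩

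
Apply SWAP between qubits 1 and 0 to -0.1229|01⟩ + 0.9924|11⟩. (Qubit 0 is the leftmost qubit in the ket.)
-0.1229|10⟩ + 0.9924|11⟩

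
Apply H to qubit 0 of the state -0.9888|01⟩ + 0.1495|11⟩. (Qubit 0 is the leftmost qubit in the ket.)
-0.5935|01⟩ - 0.8049|11⟩

H on qubit 0 mixes each pair of kets that differ only in qubit 0: amplitudes (a, b) of (|…0…⟩, |…1…⟩) become ((a + b)/√2, (a − b)/√2). Kets absent from the input have amplitude 0.
(|01⟩, |11⟩): (a, b) = (-0.9888, 0.1495) → (-0.5935, -0.8049)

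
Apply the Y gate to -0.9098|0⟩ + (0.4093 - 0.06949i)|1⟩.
(-0.06949 - 0.4093i)|0⟩ - 0.9098i|1⟩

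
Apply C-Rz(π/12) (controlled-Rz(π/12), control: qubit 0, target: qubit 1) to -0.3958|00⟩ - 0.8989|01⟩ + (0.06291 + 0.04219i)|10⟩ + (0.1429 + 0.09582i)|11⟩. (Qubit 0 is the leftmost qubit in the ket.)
-0.3958|00⟩ - 0.8989|01⟩ + (0.06788 + 0.03362i)|10⟩ + (0.1292 + 0.1137i)|11⟩

C-Rz(π/12) leaves the control-|0⟩ kets |00⟩, |01⟩ unchanged and applies Rz(π/12) to qubit 1 on the control-|1⟩ pair (|10⟩, |11⟩).
Rz(π/12) = [[e^(−iθ/2), 0], [0, e^(iθ/2)]] with e^(±iθ/2) = cos(θ/2) ± i·sin(θ/2); θ = π/12, cos(θ/2) ≈ 0.991445, sin(θ/2) ≈ 0.130526.
With a = amp(|10⟩) = (0.06291 + 0.04219i) and b = amp(|11⟩) = (0.1429 + 0.09582i):
new amp(|10⟩) = (0.991445 - 0.130526i)·a = (0.06788 + 0.03362i)
new amp(|11⟩) = (0.991445 + 0.130526i)·b = (0.1292 + 0.1137i)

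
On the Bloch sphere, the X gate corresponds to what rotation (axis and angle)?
Rotation by π around the x-axis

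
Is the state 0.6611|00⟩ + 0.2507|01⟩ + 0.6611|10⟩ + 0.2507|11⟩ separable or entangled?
Separable

Writing the state as a|00⟩ + b|01⟩ + c|10⟩ + d|11⟩, it is a product state iff ad − bc = 0.
Here (a, b, c, d) = (0.6611, 0.2507, 0.6611, 0.2507): ad − bc = (0.6611)(0.2507) − (0.2507)(0.6611) = 0, so the state is separable.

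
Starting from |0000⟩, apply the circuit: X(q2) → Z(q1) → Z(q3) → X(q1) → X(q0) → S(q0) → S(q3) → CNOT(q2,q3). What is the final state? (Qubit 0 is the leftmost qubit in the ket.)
i|1111⟩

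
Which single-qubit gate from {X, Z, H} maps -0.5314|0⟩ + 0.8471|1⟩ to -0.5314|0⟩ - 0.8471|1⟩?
Z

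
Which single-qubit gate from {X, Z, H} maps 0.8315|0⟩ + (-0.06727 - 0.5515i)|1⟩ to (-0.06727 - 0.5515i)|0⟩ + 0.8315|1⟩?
X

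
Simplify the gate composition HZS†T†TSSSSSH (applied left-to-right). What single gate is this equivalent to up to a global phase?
X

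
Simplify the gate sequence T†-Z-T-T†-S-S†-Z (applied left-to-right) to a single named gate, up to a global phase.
T†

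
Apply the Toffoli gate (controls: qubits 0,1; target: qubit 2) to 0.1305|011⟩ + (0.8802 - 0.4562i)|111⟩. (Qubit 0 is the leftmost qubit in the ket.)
0.1305|011⟩ + (0.8802 - 0.4562i)|110⟩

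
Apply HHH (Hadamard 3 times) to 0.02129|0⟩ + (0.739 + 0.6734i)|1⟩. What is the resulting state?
(0.5376 + 0.4762i)|0⟩ + (-0.5075 - 0.4762i)|1⟩

H² = I, so H^3 = H: a single Hadamard. With (a, b) = (0.02129, (0.739 + 0.6734i)), H gives ((a + b)/√2, (a − b)/√2) = ((0.5376 + 0.4762i), (-0.5075 - 0.4762i)).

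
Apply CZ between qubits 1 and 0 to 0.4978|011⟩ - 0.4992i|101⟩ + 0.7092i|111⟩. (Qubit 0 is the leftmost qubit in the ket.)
0.4978|011⟩ - 0.4992i|101⟩ - 0.7092i|111⟩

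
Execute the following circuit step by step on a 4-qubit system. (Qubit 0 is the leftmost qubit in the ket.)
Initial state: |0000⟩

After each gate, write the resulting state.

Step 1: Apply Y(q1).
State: i|0100⟩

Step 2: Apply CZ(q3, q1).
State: i|0100⟩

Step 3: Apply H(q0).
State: (1/√2)i|0100⟩ + (1/√2)i|1100⟩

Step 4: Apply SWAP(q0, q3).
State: (1/√2)i|0100⟩ + (1/√2)i|0101⟩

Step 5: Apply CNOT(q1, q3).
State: (1/√2)i|0100⟩ + (1/√2)i|0101⟩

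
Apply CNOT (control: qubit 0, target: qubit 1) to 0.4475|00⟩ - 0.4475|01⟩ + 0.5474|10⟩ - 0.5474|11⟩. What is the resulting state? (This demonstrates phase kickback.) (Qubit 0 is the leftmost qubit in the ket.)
0.4475|00⟩ - 0.4475|01⟩ - 0.5474|10⟩ + 0.5474|11⟩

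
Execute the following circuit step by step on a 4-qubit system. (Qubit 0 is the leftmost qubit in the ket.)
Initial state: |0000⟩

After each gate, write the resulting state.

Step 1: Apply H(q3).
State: 1/√2|0000⟩ + 1/√2|0001⟩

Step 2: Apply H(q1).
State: 1/2|0000⟩ + 1/2|0001⟩ + 1/2|0100⟩ + 1/2|0101⟩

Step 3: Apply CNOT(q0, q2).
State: 1/2|0000⟩ + 1/2|0001⟩ + 1/2|0100⟩ + 1/2|0101⟩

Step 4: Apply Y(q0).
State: (1/2)i|1000⟩ + (1/2)i|1001⟩ + (1/2)i|1100⟩ + (1/2)i|1101⟩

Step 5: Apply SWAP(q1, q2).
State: (1/2)i|1000⟩ + (1/2)i|1001⟩ + (1/2)i|1010⟩ + (1/2)i|1011⟩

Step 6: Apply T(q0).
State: (-1/√8 + (1/√8)i)|1000⟩ + (-1/√8 + (1/√8)i)|1001⟩ + (-1/√8 + (1/√8)i)|1010⟩ + (-1/√8 + (1/√8)i)|1011⟩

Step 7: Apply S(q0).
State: (-1/√8 - (1/√8)i)|1000⟩ + (-1/√8 - (1/√8)i)|1001⟩ + (-1/√8 - (1/√8)i)|1010⟩ + (-1/√8 - (1/√8)i)|1011⟩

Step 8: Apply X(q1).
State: (-1/√8 - (1/√8)i)|1100⟩ + (-1/√8 - (1/√8)i)|1101⟩ + (-1/√8 - (1/√8)i)|1110⟩ + (-1/√8 - (1/√8)i)|1111⟩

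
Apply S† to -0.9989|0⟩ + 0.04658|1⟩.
-0.9989|0⟩ - 0.04658i|1⟩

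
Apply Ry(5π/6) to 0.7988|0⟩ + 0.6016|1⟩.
-0.3744|0⟩ + 0.9273|1⟩

Ry(5π/6) = [[cos(θ/2), −sin(θ/2)], [sin(θ/2), cos(θ/2)]]; θ = 5π/6, cos(θ/2) ≈ 0.258819, sin(θ/2) ≈ 0.965926.
With a = amp(|0⟩) = 0.7988 and b = amp(|1⟩) = 0.6016:
new amp(|0⟩) = (0.258819)·a + (-0.965926)·b = -0.3744
new amp(|1⟩) = (0.965926)·a + (0.258819)·b = 0.9273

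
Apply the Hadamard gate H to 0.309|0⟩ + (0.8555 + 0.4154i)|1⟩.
(0.8234 + 0.2937i)|0⟩ + (-0.3864 - 0.2937i)|1⟩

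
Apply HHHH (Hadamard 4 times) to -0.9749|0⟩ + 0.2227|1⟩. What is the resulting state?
-0.9749|0⟩ + 0.2227|1⟩

H² = I, so an even number of Hadamards cancels: H^4 = I and the state is unchanged.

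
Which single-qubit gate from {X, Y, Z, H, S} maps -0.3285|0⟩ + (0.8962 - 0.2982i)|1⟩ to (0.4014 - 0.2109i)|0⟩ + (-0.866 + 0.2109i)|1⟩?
H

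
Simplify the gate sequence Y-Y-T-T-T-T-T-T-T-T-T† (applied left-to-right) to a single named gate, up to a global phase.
T†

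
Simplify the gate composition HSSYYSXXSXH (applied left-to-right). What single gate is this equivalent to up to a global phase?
Z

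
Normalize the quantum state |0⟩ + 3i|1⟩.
0.3162|0⟩ + 0.9487i|1⟩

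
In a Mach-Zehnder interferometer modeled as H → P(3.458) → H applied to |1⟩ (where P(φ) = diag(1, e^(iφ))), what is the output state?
(0.9752 + 0.1556i)|0⟩ + (0.02482 - 0.1556i)|1⟩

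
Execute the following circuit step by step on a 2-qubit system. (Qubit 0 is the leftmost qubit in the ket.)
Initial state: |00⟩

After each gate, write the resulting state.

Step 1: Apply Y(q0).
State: i|10⟩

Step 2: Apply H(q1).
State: (1/√2)i|10⟩ + (1/√2)i|11⟩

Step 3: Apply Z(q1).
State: (1/√2)i|10⟩ - (1/√2)i|11⟩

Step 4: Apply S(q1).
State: (1/√2)i|10⟩ + 1/√2|11⟩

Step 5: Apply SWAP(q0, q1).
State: (1/√2)i|01⟩ + 1/√2|11⟩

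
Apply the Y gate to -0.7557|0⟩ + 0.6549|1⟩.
-0.6549i|0⟩ - 0.7557i|1⟩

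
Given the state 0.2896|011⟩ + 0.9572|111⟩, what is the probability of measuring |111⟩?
0.9162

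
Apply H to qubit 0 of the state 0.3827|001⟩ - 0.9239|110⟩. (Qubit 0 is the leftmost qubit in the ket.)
0.2706|001⟩ - 0.6533|010⟩ + 0.2706|101⟩ + 0.6533|110⟩

H on qubit 0 mixes each pair of kets that differ only in qubit 0: amplitudes (a, b) of (|…0…⟩, |…1…⟩) become ((a + b)/√2, (a − b)/√2). Kets absent from the input have amplitude 0.
(|001⟩, |101⟩): (a, b) = (0.3827, 0) → (0.2706, 0.2706)
(|010⟩, |110⟩): (a, b) = (0, -0.9239) → (-0.6533, 0.6533)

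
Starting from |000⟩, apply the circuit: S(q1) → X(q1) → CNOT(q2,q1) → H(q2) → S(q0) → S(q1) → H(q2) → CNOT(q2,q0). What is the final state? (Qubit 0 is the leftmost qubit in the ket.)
i|010⟩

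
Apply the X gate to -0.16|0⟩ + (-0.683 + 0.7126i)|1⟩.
(-0.683 + 0.7126i)|0⟩ - 0.16|1⟩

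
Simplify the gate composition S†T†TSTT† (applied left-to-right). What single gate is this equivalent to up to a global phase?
I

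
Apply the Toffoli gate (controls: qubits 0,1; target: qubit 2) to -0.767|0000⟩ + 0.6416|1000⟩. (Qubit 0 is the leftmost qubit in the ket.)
-0.767|0000⟩ + 0.6416|1000⟩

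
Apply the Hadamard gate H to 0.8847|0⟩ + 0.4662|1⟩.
0.9552|0⟩ + 0.2959|1⟩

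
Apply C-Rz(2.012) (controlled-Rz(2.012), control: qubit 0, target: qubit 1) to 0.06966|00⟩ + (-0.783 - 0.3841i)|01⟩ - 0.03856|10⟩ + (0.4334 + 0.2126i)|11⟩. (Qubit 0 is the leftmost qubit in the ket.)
0.06966|00⟩ + (-0.783 - 0.3841i)|01⟩ + (-0.02064 + 0.03257i)|10⟩ + (0.05239 + 0.4799i)|11⟩

C-Rz(2.012) leaves the control-|0⟩ kets |00⟩, |01⟩ unchanged and applies Rz(2.012) to qubit 1 on the control-|1⟩ pair (|10⟩, |11⟩).
Rz(2.012) = [[e^(−iθ/2), 0], [0, e^(iθ/2)]] with e^(±iθ/2) = cos(θ/2) ± i·sin(θ/2); θ = 2.012, cos(θ/2) ≈ 0.535244, sin(θ/2) ≈ 0.844698.
With a = amp(|10⟩) = -0.03856 and b = amp(|11⟩) = (0.4334 + 0.2126i):
new amp(|10⟩) = (0.535244 - 0.844698i)·a = (-0.02064 + 0.03257i)
new amp(|11⟩) = (0.535244 + 0.844698i)·b = (0.05239 + 0.4799i)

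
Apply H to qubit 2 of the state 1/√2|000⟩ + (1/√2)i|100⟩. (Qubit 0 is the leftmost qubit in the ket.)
1/2|000⟩ + 1/2|001⟩ + (1/2)i|100⟩ + (1/2)i|101⟩

H on qubit 2 mixes each pair of kets that differ only in qubit 2: amplitudes (a, b) of (|…0…⟩, |…1…⟩) become ((a + b)/√2, (a − b)/√2). Kets absent from the input have amplitude 0.
(|000⟩, |001⟩): (a, b) = (1/√2, 0) → (1/2, 1/2)
(|100⟩, |101⟩): (a, b) = ((1/√2)i, 0) → ((1/2)i, (1/2)i)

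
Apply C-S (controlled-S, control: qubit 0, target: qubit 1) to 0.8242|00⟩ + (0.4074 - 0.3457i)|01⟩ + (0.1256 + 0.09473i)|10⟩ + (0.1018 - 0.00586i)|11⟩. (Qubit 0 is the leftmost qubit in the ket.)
0.8242|00⟩ + (0.4074 - 0.3457i)|01⟩ + (0.1256 + 0.09473i)|10⟩ + (0.00586 + 0.1018i)|11⟩

C-S leaves the control-|0⟩ kets |00⟩, |01⟩ unchanged and applies S to qubit 1 on the control-|1⟩ pair (|10⟩, |11⟩).
S = [[1, 0], [0, i]].
With a = amp(|10⟩) = (0.1256 + 0.09473i) and b = amp(|11⟩) = (0.1018 - 0.00586i):
new amp(|10⟩) = (1)·a = (0.1256 + 0.09473i)
new amp(|11⟩) = (i)·b = (0.00586 + 0.1018i)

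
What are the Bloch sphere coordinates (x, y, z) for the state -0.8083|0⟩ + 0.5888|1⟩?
(-0.9519, 0, 0.3067)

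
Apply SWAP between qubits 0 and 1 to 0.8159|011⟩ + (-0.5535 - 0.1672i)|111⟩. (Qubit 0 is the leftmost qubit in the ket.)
0.8159|101⟩ + (-0.5535 - 0.1672i)|111⟩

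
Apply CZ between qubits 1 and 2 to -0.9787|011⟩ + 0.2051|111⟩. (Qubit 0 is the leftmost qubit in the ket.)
0.9787|011⟩ - 0.2051|111⟩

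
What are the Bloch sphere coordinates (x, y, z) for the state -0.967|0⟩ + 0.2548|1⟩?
(-0.4928, 0, 0.8702)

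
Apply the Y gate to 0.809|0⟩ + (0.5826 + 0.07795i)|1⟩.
(0.07795 - 0.5826i)|0⟩ + 0.809i|1⟩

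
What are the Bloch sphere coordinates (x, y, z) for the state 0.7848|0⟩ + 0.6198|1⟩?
(0.9728, 0, 0.2318)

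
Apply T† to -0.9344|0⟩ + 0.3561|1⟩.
-0.9344|0⟩ + (0.2518 - 0.2518i)|1⟩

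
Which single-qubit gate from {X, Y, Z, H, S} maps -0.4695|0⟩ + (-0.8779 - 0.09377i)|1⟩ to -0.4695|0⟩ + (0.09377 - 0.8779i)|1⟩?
S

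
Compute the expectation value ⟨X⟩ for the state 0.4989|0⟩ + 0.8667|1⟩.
0.8648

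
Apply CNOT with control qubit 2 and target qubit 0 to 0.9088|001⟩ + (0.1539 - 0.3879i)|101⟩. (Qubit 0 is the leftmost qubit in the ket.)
(0.1539 - 0.3879i)|001⟩ + 0.9088|101⟩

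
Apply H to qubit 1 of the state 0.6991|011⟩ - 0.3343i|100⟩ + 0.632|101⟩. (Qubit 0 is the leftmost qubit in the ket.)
0.4943|001⟩ - 0.4943|011⟩ - 0.2364i|100⟩ + 0.4469|101⟩ - 0.2364i|110⟩ + 0.4469|111⟩

H on qubit 1 mixes each pair of kets that differ only in qubit 1: amplitudes (a, b) of (|…0…⟩, |…1…⟩) become ((a + b)/√2, (a − b)/√2). Kets absent from the input have amplitude 0.
(|001⟩, |011⟩): (a, b) = (0, 0.6991) → (0.4943, -0.4943)
(|100⟩, |110⟩): (a, b) = (-0.3343i, 0) → (-0.2364i, -0.2364i)
(|101⟩, |111⟩): (a, b) = (0.632, 0) → (0.4469, 0.4469)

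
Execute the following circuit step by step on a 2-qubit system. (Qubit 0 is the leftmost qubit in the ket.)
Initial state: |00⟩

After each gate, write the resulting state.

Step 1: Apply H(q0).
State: 1/√2|00⟩ + 1/√2|10⟩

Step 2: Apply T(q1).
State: 1/√2|00⟩ + 1/√2|10⟩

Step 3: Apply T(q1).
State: 1/√2|00⟩ + 1/√2|10⟩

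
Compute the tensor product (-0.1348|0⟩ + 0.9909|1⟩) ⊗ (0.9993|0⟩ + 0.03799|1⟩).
-0.1347|00⟩ - 0.005121|01⟩ + 0.9902|10⟩ + 0.03764|11⟩

amp(|b₁b₂…⟩) = product of the factor amplitudes for bits b₁, b₂, …; only kets whose every factor amplitude is nonzero survive.
|00⟩: (-0.1348)(0.9993) = -0.1347
|01⟩: (-0.1348)(0.03799) = -0.005121
|10⟩: (0.9909)(0.9993) = 0.9902
|11⟩: (0.9909)(0.03799) = 0.03764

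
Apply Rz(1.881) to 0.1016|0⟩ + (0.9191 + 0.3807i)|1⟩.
(0.05988 - 0.08208i)|0⟩ + (0.2342 + 0.9669i)|1⟩

Rz(1.881) = [[e^(−iθ/2), 0], [0, e^(iθ/2)]] with e^(±iθ/2) = cos(θ/2) ± i·sin(θ/2); θ = 1.881, cos(θ/2) ≈ 0.589384, sin(θ/2) ≈ 0.807853.
With a = amp(|0⟩) = 0.1016 and b = amp(|1⟩) = (0.9191 + 0.3807i):
new amp(|0⟩) = (0.589384 - 0.807853i)·a = (0.05988 - 0.08208i)
new amp(|1⟩) = (0.589384 + 0.807853i)·b = (0.2342 + 0.9669i)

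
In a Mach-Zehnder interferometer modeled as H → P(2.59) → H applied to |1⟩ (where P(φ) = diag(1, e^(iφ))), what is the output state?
(0.9258 - 0.262i)|0⟩ + (0.07415 + 0.262i)|1⟩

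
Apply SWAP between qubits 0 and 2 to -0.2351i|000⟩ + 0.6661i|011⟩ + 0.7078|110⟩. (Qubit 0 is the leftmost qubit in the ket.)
-0.2351i|000⟩ + 0.7078|011⟩ + 0.6661i|110⟩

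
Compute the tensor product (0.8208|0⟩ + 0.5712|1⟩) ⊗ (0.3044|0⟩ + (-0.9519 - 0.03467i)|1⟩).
0.2499|00⟩ + (-0.7813 - 0.02846i)|01⟩ + 0.1739|10⟩ + (-0.5437 - 0.0198i)|11⟩

amp(|b₁b₂…⟩) = product of the factor amplitudes for bits b₁, b₂, …; only kets whose every factor amplitude is nonzero survive.
|00⟩: (0.8208)(0.3044) = 0.2499
|01⟩: (0.8208)(-0.9519 - 0.03467i) = (-0.7813 - 0.02846i)
|10⟩: (0.5712)(0.3044) = 0.1739
|11⟩: (0.5712)(-0.9519 - 0.03467i) = (-0.5437 - 0.0198i)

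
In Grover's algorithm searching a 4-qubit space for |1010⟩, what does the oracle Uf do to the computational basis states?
Uf|x⟩ = -|x⟩ if x = 1010, else |x⟩ (phase flip on target)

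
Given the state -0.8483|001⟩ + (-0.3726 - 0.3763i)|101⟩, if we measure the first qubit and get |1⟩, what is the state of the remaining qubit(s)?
(-0.7036 - 0.7106i)|01⟩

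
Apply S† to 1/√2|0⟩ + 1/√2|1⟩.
1/√2|0⟩ - (1/√2)i|1⟩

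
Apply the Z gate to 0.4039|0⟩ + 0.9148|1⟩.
0.4039|0⟩ - 0.9148|1⟩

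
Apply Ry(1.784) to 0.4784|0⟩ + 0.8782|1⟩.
-0.3832|0⟩ + 0.9237|1⟩

Ry(1.784) = [[cos(θ/2), −sin(θ/2)], [sin(θ/2), cos(θ/2)]]; θ = 1.784, cos(θ/2) ≈ 0.627857, sin(θ/2) ≈ 0.778329.
With a = amp(|0⟩) = 0.4784 and b = amp(|1⟩) = 0.8782:
new amp(|0⟩) = (0.627857)·a + (-0.778329)·b = -0.3832
new amp(|1⟩) = (0.778329)·a + (0.627857)·b = 0.9237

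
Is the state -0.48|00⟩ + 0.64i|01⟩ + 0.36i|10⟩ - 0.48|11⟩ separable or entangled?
Entangled

Writing the state as a|00⟩ + b|01⟩ + c|10⟩ + d|11⟩, it is a product state iff ad − bc = 0.
Here (a, b, c, d) = (-0.48, 0.64i, 0.36i, -0.48): ad − bc = (-0.48)(-0.48) − (0.64i)(0.36i) = 0.4608 ≠ 0, so the state is entangled.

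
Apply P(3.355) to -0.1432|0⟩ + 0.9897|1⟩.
-0.1432|0⟩ + (-0.9672 - 0.2096i)|1⟩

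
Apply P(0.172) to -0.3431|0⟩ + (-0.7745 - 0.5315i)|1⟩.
-0.3431|0⟩ + (-0.6721 - 0.6562i)|1⟩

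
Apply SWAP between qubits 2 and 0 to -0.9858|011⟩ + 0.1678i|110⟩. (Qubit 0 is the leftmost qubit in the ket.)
0.1678i|011⟩ - 0.9858|110⟩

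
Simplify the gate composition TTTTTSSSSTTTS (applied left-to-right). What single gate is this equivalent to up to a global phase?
S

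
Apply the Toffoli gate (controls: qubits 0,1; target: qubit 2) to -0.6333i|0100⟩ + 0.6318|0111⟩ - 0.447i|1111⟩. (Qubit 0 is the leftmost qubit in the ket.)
-0.6333i|0100⟩ + 0.6318|0111⟩ - 0.447i|1101⟩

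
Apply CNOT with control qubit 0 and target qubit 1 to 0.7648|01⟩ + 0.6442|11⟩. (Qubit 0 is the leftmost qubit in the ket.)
0.7648|01⟩ + 0.6442|10⟩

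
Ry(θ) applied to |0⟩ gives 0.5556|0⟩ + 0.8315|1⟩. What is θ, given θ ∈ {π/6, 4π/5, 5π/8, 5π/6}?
5π/8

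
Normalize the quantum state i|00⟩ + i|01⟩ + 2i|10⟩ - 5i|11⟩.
0.1796i|00⟩ + 0.1796i|01⟩ + 0.3592i|10⟩ - 0.898i|11⟩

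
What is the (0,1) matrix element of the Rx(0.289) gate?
-0.144i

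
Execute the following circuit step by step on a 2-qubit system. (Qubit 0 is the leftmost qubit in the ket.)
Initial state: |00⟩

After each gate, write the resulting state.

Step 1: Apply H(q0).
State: 1/√2|00⟩ + 1/√2|10⟩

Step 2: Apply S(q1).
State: 1/√2|00⟩ + 1/√2|10⟩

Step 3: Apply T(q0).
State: 1/√2|00⟩ + (1/2 + (1/2)i)|10⟩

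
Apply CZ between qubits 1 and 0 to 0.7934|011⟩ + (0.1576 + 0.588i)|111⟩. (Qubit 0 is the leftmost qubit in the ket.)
0.7934|011⟩ + (-0.1576 - 0.588i)|111⟩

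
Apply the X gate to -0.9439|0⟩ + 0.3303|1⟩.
0.3303|0⟩ - 0.9439|1⟩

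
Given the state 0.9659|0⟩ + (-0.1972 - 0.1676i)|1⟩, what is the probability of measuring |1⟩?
0.06698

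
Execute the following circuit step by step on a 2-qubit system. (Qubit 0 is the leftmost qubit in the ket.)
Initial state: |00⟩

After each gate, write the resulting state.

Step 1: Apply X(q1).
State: |01⟩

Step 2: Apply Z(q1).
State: -|01⟩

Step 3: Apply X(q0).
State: -|11⟩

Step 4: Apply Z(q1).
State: |11⟩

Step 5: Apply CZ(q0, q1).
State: -|11⟩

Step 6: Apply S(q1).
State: -i|11⟩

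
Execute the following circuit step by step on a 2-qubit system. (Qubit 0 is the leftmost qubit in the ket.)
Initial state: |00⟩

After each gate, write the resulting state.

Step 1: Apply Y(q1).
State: i|01⟩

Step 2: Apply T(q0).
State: i|01⟩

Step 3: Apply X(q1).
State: i|00⟩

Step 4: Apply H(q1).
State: (1/√2)i|00⟩ + (1/√2)i|01⟩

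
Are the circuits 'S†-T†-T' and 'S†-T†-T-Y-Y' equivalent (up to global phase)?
Yes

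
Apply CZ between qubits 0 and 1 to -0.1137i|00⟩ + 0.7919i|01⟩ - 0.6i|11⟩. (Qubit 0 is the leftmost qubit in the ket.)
-0.1137i|00⟩ + 0.7919i|01⟩ + 0.6i|11⟩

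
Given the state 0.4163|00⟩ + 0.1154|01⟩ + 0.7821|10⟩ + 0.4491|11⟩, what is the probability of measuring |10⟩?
0.6117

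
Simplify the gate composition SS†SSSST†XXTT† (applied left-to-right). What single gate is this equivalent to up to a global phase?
T†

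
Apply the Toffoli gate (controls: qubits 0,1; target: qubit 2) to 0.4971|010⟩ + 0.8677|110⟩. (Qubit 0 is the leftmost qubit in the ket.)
0.4971|010⟩ + 0.8677|111⟩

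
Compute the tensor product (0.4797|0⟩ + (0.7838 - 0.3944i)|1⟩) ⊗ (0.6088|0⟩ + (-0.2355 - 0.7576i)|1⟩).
0.292|00⟩ + (-0.113 - 0.3634i)|01⟩ + (0.4772 - 0.2401i)|10⟩ + (-0.4834 - 0.5009i)|11⟩

amp(|b₁b₂…⟩) = product of the factor amplitudes for bits b₁, b₂, …; only kets whose every factor amplitude is nonzero survive.
|00⟩: (0.4797)(0.6088) = 0.292
|01⟩: (0.4797)(-0.2355 - 0.7576i) = (-0.113 - 0.3634i)
|10⟩: (0.7838 - 0.3944i)(0.6088) = (0.4772 - 0.2401i)
|11⟩: (0.7838 - 0.3944i)(-0.2355 - 0.7576i) = (-0.4834 - 0.5009i)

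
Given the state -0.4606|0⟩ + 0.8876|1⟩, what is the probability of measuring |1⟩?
0.7878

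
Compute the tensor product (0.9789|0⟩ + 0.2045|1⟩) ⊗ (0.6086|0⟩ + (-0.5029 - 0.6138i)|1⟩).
0.5958|00⟩ + (-0.4923 - 0.6008i)|01⟩ + 0.1245|10⟩ + (-0.1028 - 0.1255i)|11⟩

amp(|b₁b₂…⟩) = product of the factor amplitudes for bits b₁, b₂, …; only kets whose every factor amplitude is nonzero survive.
|00⟩: (0.9789)(0.6086) = 0.5958
|01⟩: (0.9789)(-0.5029 - 0.6138i) = (-0.4923 - 0.6008i)
|10⟩: (0.2045)(0.6086) = 0.1245
|11⟩: (0.2045)(-0.5029 - 0.6138i) = (-0.1028 - 0.1255i)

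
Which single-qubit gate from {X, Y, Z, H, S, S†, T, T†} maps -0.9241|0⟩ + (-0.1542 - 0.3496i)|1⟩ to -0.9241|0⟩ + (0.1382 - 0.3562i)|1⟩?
T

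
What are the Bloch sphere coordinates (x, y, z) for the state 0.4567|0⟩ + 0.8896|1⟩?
(0.8126, 0, -0.5828)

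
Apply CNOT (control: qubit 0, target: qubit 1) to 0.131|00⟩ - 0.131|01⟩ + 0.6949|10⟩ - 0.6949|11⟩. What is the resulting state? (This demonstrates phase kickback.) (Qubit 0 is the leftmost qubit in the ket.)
0.131|00⟩ - 0.131|01⟩ - 0.6949|10⟩ + 0.6949|11⟩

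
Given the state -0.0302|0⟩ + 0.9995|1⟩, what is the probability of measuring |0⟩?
0.000912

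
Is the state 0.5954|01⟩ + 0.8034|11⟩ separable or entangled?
Separable

Writing the state as a|00⟩ + b|01⟩ + c|10⟩ + d|11⟩, it is a product state iff ad − bc = 0.
Here (a, b, c, d) = (0, 0.5954, 0, 0.8034): ad − bc = (0)(0.8034) − (0.5954)(0) = 0, so the state is separable.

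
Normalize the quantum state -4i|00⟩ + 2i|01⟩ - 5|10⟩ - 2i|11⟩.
-0.5714i|00⟩ + 0.2857i|01⟩ - 0.7143|10⟩ - 0.2857i|11⟩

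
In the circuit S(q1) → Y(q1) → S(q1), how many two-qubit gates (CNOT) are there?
0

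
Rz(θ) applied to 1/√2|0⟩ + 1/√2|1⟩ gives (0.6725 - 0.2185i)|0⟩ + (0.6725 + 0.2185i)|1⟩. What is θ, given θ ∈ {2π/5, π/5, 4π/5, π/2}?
π/5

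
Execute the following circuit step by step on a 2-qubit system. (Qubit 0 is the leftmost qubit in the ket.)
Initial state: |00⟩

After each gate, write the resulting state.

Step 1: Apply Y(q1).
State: i|01⟩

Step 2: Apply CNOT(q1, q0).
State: i|11⟩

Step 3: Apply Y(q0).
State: |01⟩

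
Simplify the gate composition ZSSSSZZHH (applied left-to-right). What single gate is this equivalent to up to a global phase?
Z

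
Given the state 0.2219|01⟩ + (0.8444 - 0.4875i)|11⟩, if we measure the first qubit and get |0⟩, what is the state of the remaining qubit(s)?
|1⟩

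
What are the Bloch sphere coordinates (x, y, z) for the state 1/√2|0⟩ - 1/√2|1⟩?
(-1, 0, 0)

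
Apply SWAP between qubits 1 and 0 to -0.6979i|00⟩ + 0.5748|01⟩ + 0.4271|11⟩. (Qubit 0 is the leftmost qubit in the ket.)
-0.6979i|00⟩ + 0.5748|10⟩ + 0.4271|11⟩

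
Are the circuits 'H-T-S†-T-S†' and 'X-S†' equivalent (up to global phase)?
No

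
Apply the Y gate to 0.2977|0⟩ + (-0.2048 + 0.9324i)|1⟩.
(0.9324 + 0.2048i)|0⟩ + 0.2977i|1⟩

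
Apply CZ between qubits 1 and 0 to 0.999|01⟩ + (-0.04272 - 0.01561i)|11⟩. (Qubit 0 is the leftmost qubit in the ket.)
0.999|01⟩ + (0.04272 + 0.01561i)|11⟩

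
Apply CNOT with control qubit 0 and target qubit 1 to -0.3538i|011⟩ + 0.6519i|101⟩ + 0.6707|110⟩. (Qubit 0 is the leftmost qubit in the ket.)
-0.3538i|011⟩ + 0.6707|100⟩ + 0.6519i|111⟩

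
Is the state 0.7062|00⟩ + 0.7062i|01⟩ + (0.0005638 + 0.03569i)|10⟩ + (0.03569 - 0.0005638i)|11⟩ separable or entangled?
Entangled

Writing the state as a|00⟩ + b|01⟩ + c|10⟩ + d|11⟩, it is a product state iff ad − bc = 0.
Here (a, b, c, d) = (0.7062, 0.7062i, (0.0005638 + 0.03569i), (0.03569 - 0.0005638i)): ad − bc = (0.7062)(0.03569 - 0.0005638i) − (0.7062i)(0.0005638 + 0.03569i) = (0.05041 - 0.0007963i) ≠ 0, so the state is entangled.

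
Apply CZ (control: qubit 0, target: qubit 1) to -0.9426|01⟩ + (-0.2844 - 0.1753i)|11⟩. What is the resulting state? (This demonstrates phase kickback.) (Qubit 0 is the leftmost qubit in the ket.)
-0.9426|01⟩ + (0.2844 + 0.1753i)|11⟩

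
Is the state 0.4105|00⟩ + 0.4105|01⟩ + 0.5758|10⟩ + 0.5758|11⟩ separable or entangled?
Separable

Writing the state as a|00⟩ + b|01⟩ + c|10⟩ + d|11⟩, it is a product state iff ad − bc = 0.
Here (a, b, c, d) = (0.4105, 0.4105, 0.5758, 0.5758): ad − bc = (0.4105)(0.5758) − (0.4105)(0.5758) = 0, so the state is separable.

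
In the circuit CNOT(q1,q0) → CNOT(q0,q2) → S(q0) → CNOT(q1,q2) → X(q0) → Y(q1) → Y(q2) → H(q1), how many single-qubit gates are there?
5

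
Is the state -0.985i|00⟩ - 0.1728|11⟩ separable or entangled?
Entangled

Writing the state as a|00⟩ + b|01⟩ + c|10⟩ + d|11⟩, it is a product state iff ad − bc = 0.
Here (a, b, c, d) = (-0.985i, 0, 0, -0.1728): ad − bc = (-0.985i)(-0.1728) − (0)(0) = 0.1702i ≠ 0, so the state is entangled.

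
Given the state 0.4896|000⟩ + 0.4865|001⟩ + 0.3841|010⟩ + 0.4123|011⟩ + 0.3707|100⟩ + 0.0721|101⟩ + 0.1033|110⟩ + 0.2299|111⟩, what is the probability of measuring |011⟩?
0.17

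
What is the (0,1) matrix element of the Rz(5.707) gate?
0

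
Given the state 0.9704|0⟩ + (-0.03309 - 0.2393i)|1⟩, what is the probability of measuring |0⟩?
0.9417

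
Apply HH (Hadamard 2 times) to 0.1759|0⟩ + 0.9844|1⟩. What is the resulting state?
0.1759|0⟩ + 0.9844|1⟩

H² = I, so an even number of Hadamards cancels: H^2 = I and the state is unchanged.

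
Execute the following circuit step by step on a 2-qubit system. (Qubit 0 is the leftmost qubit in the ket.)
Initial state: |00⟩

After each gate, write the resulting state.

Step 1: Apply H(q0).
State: 1/√2|00⟩ + 1/√2|10⟩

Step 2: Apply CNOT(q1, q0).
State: 1/√2|00⟩ + 1/√2|10⟩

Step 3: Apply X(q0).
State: 1/√2|00⟩ + 1/√2|10⟩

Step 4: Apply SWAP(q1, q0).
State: 1/√2|00⟩ + 1/√2|01⟩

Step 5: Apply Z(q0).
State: 1/√2|00⟩ + 1/√2|01⟩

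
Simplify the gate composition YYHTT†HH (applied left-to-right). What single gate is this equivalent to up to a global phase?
H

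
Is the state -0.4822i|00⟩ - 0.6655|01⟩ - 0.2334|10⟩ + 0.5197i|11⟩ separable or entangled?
Entangled

Writing the state as a|00⟩ + b|01⟩ + c|10⟩ + d|11⟩, it is a product state iff ad − bc = 0.
Here (a, b, c, d) = (-0.4822i, -0.6655, -0.2334, 0.5197i): ad − bc = (-0.4822i)(0.5197i) − (-0.6655)(-0.2334) = 0.09527 ≠ 0, so the state is entangled.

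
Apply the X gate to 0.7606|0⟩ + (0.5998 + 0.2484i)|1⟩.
(0.5998 + 0.2484i)|0⟩ + 0.7606|1⟩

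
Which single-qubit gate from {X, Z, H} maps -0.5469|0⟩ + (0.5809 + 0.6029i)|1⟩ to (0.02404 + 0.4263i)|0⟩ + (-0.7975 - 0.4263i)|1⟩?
H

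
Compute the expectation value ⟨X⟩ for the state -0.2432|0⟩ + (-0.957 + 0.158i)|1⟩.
0.4655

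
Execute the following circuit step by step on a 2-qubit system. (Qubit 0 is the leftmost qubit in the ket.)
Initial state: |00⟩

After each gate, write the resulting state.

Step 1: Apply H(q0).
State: 1/√2|00⟩ + 1/√2|10⟩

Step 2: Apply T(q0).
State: 1/√2|00⟩ + (1/2 + (1/2)i)|10⟩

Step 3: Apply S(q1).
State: 1/√2|00⟩ + (1/2 + (1/2)i)|10⟩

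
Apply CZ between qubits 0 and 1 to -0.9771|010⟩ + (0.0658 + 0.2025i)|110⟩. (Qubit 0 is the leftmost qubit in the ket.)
-0.9771|010⟩ + (-0.0658 - 0.2025i)|110⟩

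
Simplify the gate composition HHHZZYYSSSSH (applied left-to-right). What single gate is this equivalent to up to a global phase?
I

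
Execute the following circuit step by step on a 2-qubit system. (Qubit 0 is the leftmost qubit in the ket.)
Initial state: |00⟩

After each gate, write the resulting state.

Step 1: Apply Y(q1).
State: i|01⟩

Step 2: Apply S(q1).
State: -|01⟩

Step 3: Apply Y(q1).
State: i|00⟩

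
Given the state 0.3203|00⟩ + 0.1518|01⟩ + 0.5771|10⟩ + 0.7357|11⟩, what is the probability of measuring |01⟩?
0.02304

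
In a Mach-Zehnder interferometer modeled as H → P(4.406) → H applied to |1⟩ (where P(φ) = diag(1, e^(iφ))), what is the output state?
(0.6508 + 0.4767i)|0⟩ + (0.3492 - 0.4767i)|1⟩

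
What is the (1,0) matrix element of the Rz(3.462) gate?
0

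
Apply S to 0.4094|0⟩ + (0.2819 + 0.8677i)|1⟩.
0.4094|0⟩ + (-0.8677 + 0.2819i)|1⟩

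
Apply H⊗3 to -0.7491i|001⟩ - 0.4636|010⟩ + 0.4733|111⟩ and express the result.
(0.003429 - 0.2648i)|000⟩ + (-0.3312 + 0.2648i)|001⟩ + (-0.003429 - 0.2648i)|010⟩ + (0.3312 + 0.2648i)|011⟩ + (-0.3312 - 0.2648i)|100⟩ + (0.003429 + 0.2648i)|101⟩ + (0.3312 - 0.2648i)|110⟩ + (-0.003429 + 0.2648i)|111⟩

H⊗3 gives amp(|y⟩) = (1/2√2) Σ_x (−1)^(x·y) amp(|x⟩), where x·y is the number of positions in which both x and y have a 1.
|000⟩: (-0.7491i - 0.4636 + 0.4733)/(2√2) = (0.003429 - 0.2648i)
|001⟩: (0.7491i - 0.4636 - 0.4733)/(2√2) = (-0.3312 + 0.2648i)
|010⟩: (-0.7491i + 0.4636 - 0.4733)/(2√2) = (-0.003429 - 0.2648i)
|011⟩: (0.7491i + 0.4636 + 0.4733)/(2√2) = (0.3312 + 0.2648i)
|100⟩: (-0.7491i - 0.4636 - 0.4733)/(2√2) = (-0.3312 - 0.2648i)
|101⟩: (0.7491i - 0.4636 + 0.4733)/(2√2) = (0.003429 + 0.2648i)
|110⟩: (-0.7491i + 0.4636 + 0.4733)/(2√2) = (0.3312 - 0.2648i)
|111⟩: (0.7491i + 0.4636 - 0.4733)/(2√2) = (-0.003429 + 0.2648i)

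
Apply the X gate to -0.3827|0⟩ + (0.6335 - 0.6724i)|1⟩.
(0.6335 - 0.6724i)|0⟩ - 0.3827|1⟩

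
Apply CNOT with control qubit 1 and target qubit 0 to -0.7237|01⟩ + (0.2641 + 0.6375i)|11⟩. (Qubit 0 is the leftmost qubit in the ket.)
(0.2641 + 0.6375i)|01⟩ - 0.7237|11⟩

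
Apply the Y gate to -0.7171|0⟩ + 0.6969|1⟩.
-0.6969i|0⟩ - 0.7171i|1⟩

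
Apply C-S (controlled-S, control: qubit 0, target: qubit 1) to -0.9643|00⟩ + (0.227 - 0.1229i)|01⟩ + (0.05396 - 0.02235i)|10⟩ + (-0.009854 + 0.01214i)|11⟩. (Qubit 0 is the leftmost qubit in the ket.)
-0.9643|00⟩ + (0.227 - 0.1229i)|01⟩ + (0.05396 - 0.02235i)|10⟩ + (-0.01214 - 0.009854i)|11⟩

C-S leaves the control-|0⟩ kets |00⟩, |01⟩ unchanged and applies S to qubit 1 on the control-|1⟩ pair (|10⟩, |11⟩).
S = [[1, 0], [0, i]].
With a = amp(|10⟩) = (0.05396 - 0.02235i) and b = amp(|11⟩) = (-0.009854 + 0.01214i):
new amp(|10⟩) = (1)·a = (0.05396 - 0.02235i)
new amp(|11⟩) = (i)·b = (-0.01214 - 0.009854i)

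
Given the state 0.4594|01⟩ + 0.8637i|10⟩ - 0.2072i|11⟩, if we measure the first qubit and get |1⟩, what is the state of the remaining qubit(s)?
0.9724i|0⟩ - 0.2333i|1⟩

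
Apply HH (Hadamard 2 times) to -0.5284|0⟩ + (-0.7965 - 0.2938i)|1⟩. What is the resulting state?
-0.5284|0⟩ + (-0.7965 - 0.2938i)|1⟩

H² = I, so an even number of Hadamards cancels: H^2 = I and the state is unchanged.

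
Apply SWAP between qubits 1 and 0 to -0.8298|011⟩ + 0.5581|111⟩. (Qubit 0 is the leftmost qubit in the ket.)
-0.8298|101⟩ + 0.5581|111⟩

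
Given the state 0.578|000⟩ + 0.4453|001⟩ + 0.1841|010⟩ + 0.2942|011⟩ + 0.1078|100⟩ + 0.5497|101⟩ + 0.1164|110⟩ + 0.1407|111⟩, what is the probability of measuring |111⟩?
0.0198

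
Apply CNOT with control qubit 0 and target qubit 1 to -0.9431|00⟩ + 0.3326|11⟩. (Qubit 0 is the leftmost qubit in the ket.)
-0.9431|00⟩ + 0.3326|10⟩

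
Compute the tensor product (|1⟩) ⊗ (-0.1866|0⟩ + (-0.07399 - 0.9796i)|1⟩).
-0.1866|10⟩ + (-0.07399 - 0.9796i)|11⟩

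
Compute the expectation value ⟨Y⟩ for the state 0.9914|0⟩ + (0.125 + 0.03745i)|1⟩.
0.07426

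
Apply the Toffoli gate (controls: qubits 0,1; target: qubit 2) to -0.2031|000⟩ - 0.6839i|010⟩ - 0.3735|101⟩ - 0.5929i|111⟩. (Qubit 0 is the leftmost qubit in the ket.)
-0.2031|000⟩ - 0.6839i|010⟩ - 0.3735|101⟩ - 0.5929i|110⟩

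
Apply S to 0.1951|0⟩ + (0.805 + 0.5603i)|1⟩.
0.1951|0⟩ + (-0.5603 + 0.805i)|1⟩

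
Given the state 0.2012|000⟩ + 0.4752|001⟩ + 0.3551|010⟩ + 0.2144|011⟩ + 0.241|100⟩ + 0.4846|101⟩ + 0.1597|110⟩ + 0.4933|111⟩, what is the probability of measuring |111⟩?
0.2433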